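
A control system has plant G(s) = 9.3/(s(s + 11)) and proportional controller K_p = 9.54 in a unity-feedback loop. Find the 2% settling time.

Closed-loop characteristic equation: s² + 11s + 88.72 = 0, so ω_n = 9.419 rad/s and ζ = 11/(2·9.419) = 0.5839.
2% settling time T_s ≈ 4/(ζω_n) = 4/5.5 = 0.727 s.

T_s ≈ 0.727 s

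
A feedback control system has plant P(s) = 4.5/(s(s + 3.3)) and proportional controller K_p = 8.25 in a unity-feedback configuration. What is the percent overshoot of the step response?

The closed-loop denominator s² + 3.3s + 37.12 gives ω_n = √37.12 = 6.093 and ζ = 3.3/(2ω_n) = 0.2708.
%OS = 100·exp(−πζ/√(1−ζ²)) = 100·exp(−π·0.2708/√0.9267) = 41.3%.

41.3%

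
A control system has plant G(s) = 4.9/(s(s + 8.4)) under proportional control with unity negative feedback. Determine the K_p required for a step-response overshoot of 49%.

K_p = 73.4

From %OS = 100·exp(−πζ/√(1−ζ²)) = 49%, ζ = −ln(0.49)/√(π²+ln²(0.49)) = 0.2214.
Characteristic equation s² + 8.4s + 4.9K_p = 0 gives ζ = 8.4/(2√(4.9K_p)).
Setting ζ = 0.2214: √(4.9K_p) = 8.4/(2·0.2214) = 18.97, so K_p = 359.8/4.9 = 73.4.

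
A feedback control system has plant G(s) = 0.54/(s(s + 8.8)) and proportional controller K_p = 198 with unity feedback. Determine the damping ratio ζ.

ζ = 0.426

With unity feedback the closed-loop characteristic equation is s² + 8.8s + 198·0.54 = s² + 8.8s + 106.9 = 0.
Matching s² + 2ζω_n s + ω_n²: ω_n = √106.9 = 10.34 rad/s and 2ζω_n = 8.8, so ζ = 8.8/(2·10.34) = 0.426.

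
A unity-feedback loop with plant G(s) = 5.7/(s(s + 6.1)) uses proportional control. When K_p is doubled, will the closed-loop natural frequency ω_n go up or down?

increase

ω_n = √(5.7·K_p), which grows with K_p.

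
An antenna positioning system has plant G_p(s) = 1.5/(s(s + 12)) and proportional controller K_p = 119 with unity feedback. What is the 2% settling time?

From 1 + K_pG_p(s) = 0: s² + 12s + 178.5 = 0 ⇒ ω_n = 13.36, ζ = 0.4491.
2% settling time T_s ≈ 4/(ζω_n) = 4/6 = 0.667 s.

T_s ≈ 0.667 s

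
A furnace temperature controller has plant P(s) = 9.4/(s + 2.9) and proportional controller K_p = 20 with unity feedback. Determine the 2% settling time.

Closed-loop transfer function: T(s) = K_p·P(s)/(1 + K_p·P(s)) = 188/(s + 2.9 + 188) = 188/(s + 190.9).
Time constant τ = 1/190.9 = 0.005238 s, so the 2% settling time is about 4τ = 0.021 s.

T_s ≈ 0.021 s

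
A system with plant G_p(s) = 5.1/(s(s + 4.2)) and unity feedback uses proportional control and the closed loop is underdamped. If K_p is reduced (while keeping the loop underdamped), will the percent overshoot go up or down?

ζ = 4.2/(2√(5.1K_p)) rises as K_p falls; higher damping means less overshoot.

decrease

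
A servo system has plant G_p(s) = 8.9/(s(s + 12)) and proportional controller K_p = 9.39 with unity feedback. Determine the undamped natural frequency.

With unity feedback the closed-loop characteristic equation is s² + 12s + 9.39·8.9 = s² + 12s + 83.57 = 0.
So ω_n² = 83.57 ⇒ ω_n = 9.142 rad/s, and ζ = 12/(2ω_n) = 0.656.

ω_n = 9.14 rad/s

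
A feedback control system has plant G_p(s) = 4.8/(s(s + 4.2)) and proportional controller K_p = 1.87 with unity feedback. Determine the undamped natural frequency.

1 + K_p·G_p(s) = 0 gives s² + 4.2s + 8.976 = 0.
Matching s² + 2ζω_n s + ω_n²: ω_n = √8.976 = 2.996 rad/s and 2ζω_n = 4.2, so ζ = 4.2/(2·2.996) = 0.701.

ω_n = 3 rad/s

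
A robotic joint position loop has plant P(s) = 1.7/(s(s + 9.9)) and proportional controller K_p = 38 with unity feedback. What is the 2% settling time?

From 1 + K_pP(s) = 0: s² + 9.9s + 64.6 = 0 ⇒ ω_n = 8.037, ζ = 0.6159.
2% settling time T_s ≈ 4/(ζω_n) = 4/4.95 = 0.808 s.

T_s ≈ 0.808 s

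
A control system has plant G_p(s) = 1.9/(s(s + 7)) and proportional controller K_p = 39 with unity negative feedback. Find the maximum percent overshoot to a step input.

Closed-loop characteristic equation: s² + 7s + 74.1 = 0, so ω_n = 8.608 rad/s and ζ = 7/(2·8.608) = 0.4066.
%OS = 100·exp(−πζ/√(1−ζ²)) = 100·exp(−π·0.4066/√0.8347) = 24.7%.

24.7%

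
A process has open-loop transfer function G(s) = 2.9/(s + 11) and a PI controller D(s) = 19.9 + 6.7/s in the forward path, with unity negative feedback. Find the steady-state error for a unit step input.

0

The open loop D(s)G(s) has a pole at the origin (type 1), so the static position error constant is infinite and e_ss = 1/(1+∞) = 0.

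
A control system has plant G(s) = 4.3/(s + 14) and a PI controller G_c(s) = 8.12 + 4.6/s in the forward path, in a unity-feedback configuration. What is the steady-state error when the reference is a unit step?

0

The open loop G_c(s)G(s) has a pole at the origin (type 1), so the static position error constant is infinite and e_ss = 1/(1+∞) = 0.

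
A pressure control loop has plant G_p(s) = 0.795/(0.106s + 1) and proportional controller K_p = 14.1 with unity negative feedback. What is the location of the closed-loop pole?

s = -115.2

Closed loop: T(s) = K_p·G_p/(1+K_p·G_p) = 11.21/(0.106s + 1 + 11.21), with pole at s = −(1 + 11.21)/0.106 = −115.2.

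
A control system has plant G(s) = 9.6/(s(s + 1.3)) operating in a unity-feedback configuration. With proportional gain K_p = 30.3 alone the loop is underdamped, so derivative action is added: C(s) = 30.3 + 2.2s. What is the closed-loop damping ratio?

ζ = 0.657

Forward path: (30.3 + 2.2s)·9.6/(s(s+1.3)). The closed-loop characteristic equation is s² + (1.3 + 9.6·2.2)s + 9.6·30.3 = 0.
That is s² + 22.42s + 290.9 = 0, so ω_n = 17.06 rad/s and ζ = 22.42/(2·17.06) = 0.6573.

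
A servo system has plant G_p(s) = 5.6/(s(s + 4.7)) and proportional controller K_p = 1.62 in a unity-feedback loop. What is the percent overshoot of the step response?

1.99%

Closed-loop characteristic equation: s² + 4.7s + 9.072 = 0, so ω_n = 3.012 rad/s and ζ = 4.7/(2·3.012) = 0.7802.
%OS = 100·exp(−πζ/√(1−ζ²)) = 100·exp(−π·0.7802/√0.3913) = 1.99%.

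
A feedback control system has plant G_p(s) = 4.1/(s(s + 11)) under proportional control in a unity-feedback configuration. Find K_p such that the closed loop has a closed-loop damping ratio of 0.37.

K_p = 53.9

Closed-loop characteristic equation: s² + 11s + K_p·4.1 = 0.
So ω_n = √(4.1K_p) and 2ζω_n = 11, giving ζ = 11/(2√(4.1K_p)).
Setting ζ = 0.37: √(4.1K_p) = 11/(2·0.37) = 14.86, so K_p = 221/4.1 = 53.9.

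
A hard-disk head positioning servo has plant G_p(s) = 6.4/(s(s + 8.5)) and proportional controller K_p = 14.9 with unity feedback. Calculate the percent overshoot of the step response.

Closed-loop characteristic equation: s² + 8.5s + 95.36 = 0, so ω_n = 9.765 rad/s and ζ = 8.5/(2·9.765) = 0.4352.
%OS = 100·exp(−πζ/√(1−ζ²)) = 100·exp(−π·0.4352/√0.8106) = 21.9%.

21.9%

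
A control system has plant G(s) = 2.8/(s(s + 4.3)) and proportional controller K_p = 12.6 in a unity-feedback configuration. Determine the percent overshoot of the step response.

Closed-loop characteristic equation: s² + 4.3s + 35.28 = 0, so ω_n = 5.94 rad/s and ζ = 4.3/(2·5.94) = 0.362.
%OS = 100·exp(−πζ/√(1−ζ²)) = 100·exp(−π·0.362/√0.869) = 29.5%.

29.5%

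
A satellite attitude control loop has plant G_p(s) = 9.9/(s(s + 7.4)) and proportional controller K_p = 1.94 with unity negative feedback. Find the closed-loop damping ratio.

The closed-loop denominator is s(s+7.4) + 1.94·9.9 = s² + 7.4s + 19.21.
Matching s² + 2ζω_n s + ω_n²: ω_n = √19.21 = 4.382 rad/s and 2ζω_n = 7.4, so ζ = 7.4/(2·4.382) = 0.844.

ζ = 0.844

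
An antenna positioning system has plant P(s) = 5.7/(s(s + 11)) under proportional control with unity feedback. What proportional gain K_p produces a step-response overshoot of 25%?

From %OS = 100·exp(−πζ/√(1−ζ²)) = 25%, ζ = −ln(0.25)/√(π²+ln²(0.25)) = 0.4037.
Characteristic equation s² + 11s + 5.7K_p = 0 gives ζ = 11/(2√(5.7K_p)).
Setting ζ = 0.4037: √(5.7K_p) = 11/(2·0.4037) = 13.62, so K_p = 185.6/5.7 = 32.6.

K_p = 32.6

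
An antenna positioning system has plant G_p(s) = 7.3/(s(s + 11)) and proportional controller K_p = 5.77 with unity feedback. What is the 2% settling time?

T_s ≈ 0.727 s

The closed-loop denominator s² + 11s + 42.12 gives ω_n = √42.12 = 6.49 and ζ = 11/(2ω_n) = 0.8474.
2% settling time T_s ≈ 4/(ζω_n) = 4/5.5 = 0.727 s.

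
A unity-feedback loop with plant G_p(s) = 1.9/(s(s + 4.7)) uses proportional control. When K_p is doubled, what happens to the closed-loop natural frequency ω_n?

ω_n = √(1.9·K_p), which grows with K_p.

increase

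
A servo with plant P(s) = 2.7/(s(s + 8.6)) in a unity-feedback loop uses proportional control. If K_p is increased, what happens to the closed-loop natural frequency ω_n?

increase

ω_n = √(2.7·K_p), which grows with K_p.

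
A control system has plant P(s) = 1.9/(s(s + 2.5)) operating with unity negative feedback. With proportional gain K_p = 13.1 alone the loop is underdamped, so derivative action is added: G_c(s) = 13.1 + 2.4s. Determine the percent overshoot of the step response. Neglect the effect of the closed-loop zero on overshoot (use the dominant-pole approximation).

Forward path: (13.1 + 2.4s)·1.9/(s(s+2.5)). The closed-loop characteristic equation is s² + (2.5 + 1.9·2.4)s + 1.9·13.1 = 0.
That is s² + 7.06s + 24.89 = 0, so ω_n = 4.989 rad/s and ζ = 7.06/(2·4.989) = 0.7076.
%OS = 100·exp(−πζ/√(1−ζ²)) = 4.3%.

4.3%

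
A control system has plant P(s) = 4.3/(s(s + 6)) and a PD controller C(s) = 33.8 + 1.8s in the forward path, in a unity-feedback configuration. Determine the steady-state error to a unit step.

0

The open loop C(s)P(s) has a pole at the origin (type 1), so the static position error constant is infinite and e_ss = 1/(1+∞) = 0.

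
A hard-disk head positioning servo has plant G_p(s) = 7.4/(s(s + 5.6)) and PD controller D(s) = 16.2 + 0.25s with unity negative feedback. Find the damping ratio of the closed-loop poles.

Forward path: (16.2 + 0.25s)·7.4/(s(s+5.6)). The closed-loop characteristic equation is s² + (5.6 + 7.4·0.25)s + 7.4·16.2 = 0.
That is s² + 7.45s + 119.9 = 0, so ω_n = 10.95 rad/s and ζ = 7.45/(2·10.95) = 0.3402.

ζ = 0.34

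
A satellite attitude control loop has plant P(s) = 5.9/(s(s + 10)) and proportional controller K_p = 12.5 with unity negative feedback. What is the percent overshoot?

10.5%

Closed-loop characteristic equation: s² + 10s + 73.75 = 0, so ω_n = 8.588 rad/s and ζ = 10/(2·8.588) = 0.5822.
%OS = 100·exp(−πζ/√(1−ζ²)) = 100·exp(−π·0.5822/√0.661) = 10.5%.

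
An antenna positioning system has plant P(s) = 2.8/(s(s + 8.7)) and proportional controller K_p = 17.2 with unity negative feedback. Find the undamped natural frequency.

ω_n = 6.94 rad/s

With unity feedback the closed-loop characteristic equation is s² + 8.7s + 17.2·2.8 = s² + 8.7s + 48.16 = 0.
So ω_n² = 48.16 ⇒ ω_n = 6.94 rad/s, and ζ = 8.7/(2ω_n) = 0.627.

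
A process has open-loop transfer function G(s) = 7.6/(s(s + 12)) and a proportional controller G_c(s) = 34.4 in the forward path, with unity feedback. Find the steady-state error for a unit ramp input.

0.0459

The loop has one pole at the origin (type 1). Velocity error constant K_v = lim_{s→0} s·G_c(s)G(s) = 34.4·7.6/12 = 21.79.
Steady-state error to a unit ramp: e_ss = 1/K_v = 0.0459.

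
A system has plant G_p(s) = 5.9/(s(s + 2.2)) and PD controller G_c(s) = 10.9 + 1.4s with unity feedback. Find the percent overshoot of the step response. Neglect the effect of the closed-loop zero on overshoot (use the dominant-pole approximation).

6.7%

Forward path: (10.9 + 1.4s)·5.9/(s(s+2.2)). The closed-loop characteristic equation is s² + (2.2 + 5.9·1.4)s + 5.9·10.9 = 0.
That is s² + 10.46s + 64.31 = 0, so ω_n = 8.019 rad/s and ζ = 10.46/(2·8.019) = 0.6522.
%OS = 100·exp(−πζ/√(1−ζ²)) = 6.7%.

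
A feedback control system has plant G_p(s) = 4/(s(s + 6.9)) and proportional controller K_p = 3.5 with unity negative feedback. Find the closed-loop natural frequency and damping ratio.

With unity feedback the closed-loop characteristic equation is s² + 6.9s + 3.5·4 = s² + 6.9s + 14 = 0.
Matching s² + 2ζω_n s + ω_n²: ω_n = √14 = 3.742 rad/s and 2ζω_n = 6.9, so ζ = 6.9/(2·3.742) = 0.922.

ω_n = 3.74 rad/s, ζ = 0.922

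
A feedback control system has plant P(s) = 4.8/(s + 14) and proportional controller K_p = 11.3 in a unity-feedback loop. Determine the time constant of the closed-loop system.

τ = 0.0147 s

Closed-loop transfer function: T(s) = K_p·P(s)/(1 + K_p·P(s)) = 54.24/(s + 14 + 54.24) = 54.24/(s + 68.24).
Time constant τ = 1/68.24 = 0.0147 s.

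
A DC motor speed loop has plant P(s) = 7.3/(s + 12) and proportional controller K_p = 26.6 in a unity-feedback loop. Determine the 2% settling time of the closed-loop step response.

T_s ≈ 0.0194 s

Closed-loop transfer function: T(s) = K_p·P(s)/(1 + K_p·P(s)) = 194.2/(s + 12 + 194.2) = 194.2/(s + 206.2).
Time constant τ = 1/206.2 = 0.00485 s, so the 2% settling time is about 4τ = 0.0194 s.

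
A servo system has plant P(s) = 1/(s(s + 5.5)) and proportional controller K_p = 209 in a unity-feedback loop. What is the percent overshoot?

54.4%

The closed-loop denominator s² + 5.5s + 209 gives ω_n = √209 = 14.46 and ζ = 5.5/(2ω_n) = 0.1902.
%OS = 100·exp(−πζ/√(1−ζ²)) = 100·exp(−π·0.1902/√0.9638) = 54.4%.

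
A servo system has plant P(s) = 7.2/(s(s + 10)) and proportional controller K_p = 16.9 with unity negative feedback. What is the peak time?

Closed-loop characteristic equation: s² + 10s + 121.7 = 0, so ω_n = 11.03 rad/s and ζ = 10/(2·11.03) = 0.4533.
Damped frequency ω_d = ω_n√(1−ζ²) = 9.833 rad/s, so peak time T_p = π/ω_d = 0.32 s.

T_p = 0.32 s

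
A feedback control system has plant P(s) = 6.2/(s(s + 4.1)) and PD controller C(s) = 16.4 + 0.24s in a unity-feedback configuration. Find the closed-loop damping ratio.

ζ = 0.277

Forward path: (16.4 + 0.24s)·6.2/(s(s+4.1)). The closed-loop characteristic equation is s² + (4.1 + 6.2·0.24)s + 6.2·16.4 = 0.
That is s² + 5.588s + 101.7 = 0, so ω_n = 10.08 rad/s and ζ = 5.588/(2·10.08) = 0.2771.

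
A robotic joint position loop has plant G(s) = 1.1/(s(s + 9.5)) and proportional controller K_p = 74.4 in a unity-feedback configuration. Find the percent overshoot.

14.4%

Closed-loop characteristic equation: s² + 9.5s + 81.84 = 0, so ω_n = 9.047 rad/s and ζ = 9.5/(2·9.047) = 0.5251.
%OS = 100·exp(−πζ/√(1−ζ²)) = 100·exp(−π·0.5251/√0.7243) = 14.4%.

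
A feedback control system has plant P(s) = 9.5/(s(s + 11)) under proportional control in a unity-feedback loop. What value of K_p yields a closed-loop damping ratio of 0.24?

Closed-loop characteristic equation: s² + 11s + K_p·9.5 = 0.
So ω_n = √(9.5K_p) and 2ζω_n = 11, giving ζ = 11/(2√(9.5K_p)).
Setting ζ = 0.24: √(9.5K_p) = 11/(2·0.24) = 22.92, so K_p = 525.2/9.5 = 55.3.

K_p = 55.3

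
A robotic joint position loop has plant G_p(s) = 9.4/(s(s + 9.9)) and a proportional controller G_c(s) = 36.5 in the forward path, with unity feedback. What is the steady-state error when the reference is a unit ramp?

0.0289

The loop has one pole at the origin (type 1). Velocity error constant K_v = lim_{s→0} s·G_c(s)G_p(s) = 36.5·9.4/9.9 = 34.66.
Steady-state error to a unit ramp: e_ss = 1/K_v = 0.0289.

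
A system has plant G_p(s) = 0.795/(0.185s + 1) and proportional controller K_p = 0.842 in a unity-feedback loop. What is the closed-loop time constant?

Closed loop: T(s) = K_p·G_p/(1+K_p·G_p) = 0.6694/(0.185s + 1 + 0.6694), with pole at s = −(1 + 0.6694)/0.185 = −9.024.
Closed-loop time constant τ = 1/9.024 = 0.111 s.

τ = 0.111 s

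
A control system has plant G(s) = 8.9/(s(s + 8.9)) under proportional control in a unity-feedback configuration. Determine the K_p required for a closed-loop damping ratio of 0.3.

Closed-loop characteristic equation: s² + 8.9s + K_p·8.9 = 0.
So ω_n = √(8.9K_p) and 2ζω_n = 8.9, giving ζ = 8.9/(2√(8.9K_p)).
Setting ζ = 0.3: √(8.9K_p) = 8.9/(2·0.3) = 14.83, so K_p = 220/8.9 = 24.7.

K_p = 24.7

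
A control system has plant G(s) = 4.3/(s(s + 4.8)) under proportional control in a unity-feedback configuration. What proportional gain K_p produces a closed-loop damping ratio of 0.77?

Closed-loop characteristic equation: s² + 4.8s + K_p·4.3 = 0.
So ω_n = √(4.3K_p) and 2ζω_n = 4.8, giving ζ = 4.8/(2√(4.3K_p)).
Setting ζ = 0.77: √(4.3K_p) = 4.8/(2·0.77) = 3.117, so K_p = 9.715/4.3 = 2.26.

K_p = 2.26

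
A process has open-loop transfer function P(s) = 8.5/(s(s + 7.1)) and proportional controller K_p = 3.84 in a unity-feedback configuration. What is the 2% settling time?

The closed-loop denominator s² + 7.1s + 32.64 gives ω_n = √32.64 = 5.713 and ζ = 7.1/(2ω_n) = 0.6214.
2% settling time T_s ≈ 4/(ζω_n) = 4/3.55 = 1.13 s.

T_s ≈ 1.13 s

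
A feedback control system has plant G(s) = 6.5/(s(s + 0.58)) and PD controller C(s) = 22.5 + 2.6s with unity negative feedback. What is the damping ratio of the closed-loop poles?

ζ = 0.723

Forward path: (22.5 + 2.6s)·6.5/(s(s+0.58)). The closed-loop characteristic equation is s² + (0.58 + 6.5·2.6)s + 6.5·22.5 = 0.
That is s² + 17.48s + 146.2 = 0, so ω_n = 12.09 rad/s and ζ = 17.48/(2·12.09) = 0.7227.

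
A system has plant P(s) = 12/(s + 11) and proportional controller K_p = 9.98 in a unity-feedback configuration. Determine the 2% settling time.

Closed-loop transfer function: T(s) = K_p·P(s)/(1 + K_p·P(s)) = 119.8/(s + 11 + 119.8) = 119.8/(s + 130.8).
Time constant τ = 1/130.8 = 0.007648 s, so the 2% settling time is about 4τ = 0.0306 s.

T_s ≈ 0.0306 s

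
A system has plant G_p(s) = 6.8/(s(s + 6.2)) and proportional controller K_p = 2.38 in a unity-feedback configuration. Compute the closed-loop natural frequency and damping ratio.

With unity feedback the closed-loop characteristic equation is s² + 6.2s + 2.38·6.8 = s² + 6.2s + 16.18 = 0.
Matching s² + 2ζω_n s + ω_n²: ω_n = √16.18 = 4.023 rad/s and 2ζω_n = 6.2, so ζ = 6.2/(2·4.023) = 0.771.

ω_n = 4.02 rad/s, ζ = 0.771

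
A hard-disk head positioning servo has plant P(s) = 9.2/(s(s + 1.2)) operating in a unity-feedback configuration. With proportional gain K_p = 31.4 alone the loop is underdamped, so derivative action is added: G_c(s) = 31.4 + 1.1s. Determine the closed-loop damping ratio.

ζ = 0.333

Forward path: (31.4 + 1.1s)·9.2/(s(s+1.2)). The closed-loop characteristic equation is s² + (1.2 + 9.2·1.1)s + 9.2·31.4 = 0.
That is s² + 11.32s + 288.9 = 0, so ω_n = 17 rad/s and ζ = 11.32/(2·17) = 0.333.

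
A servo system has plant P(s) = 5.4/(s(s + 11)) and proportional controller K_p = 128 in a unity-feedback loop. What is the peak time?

Closed-loop characteristic equation: s² + 11s + 691.2 = 0, so ω_n = 26.29 rad/s and ζ = 11/(2·26.29) = 0.2092.
Damped frequency ω_d = ω_n√(1−ζ²) = 25.71 rad/s, so peak time T_p = π/ω_d = 0.122 s.

T_p = 0.122 s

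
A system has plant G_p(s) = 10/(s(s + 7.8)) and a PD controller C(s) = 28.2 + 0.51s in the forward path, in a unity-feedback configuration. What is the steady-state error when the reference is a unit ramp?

The loop has one pole at the origin (type 1). Velocity error constant K_v = lim_{s→0} s·C(s)G_p(s) = 28.2·10/7.8 = 36.15.
Steady-state error to a unit ramp: e_ss = 1/K_v = 0.0277.

0.0277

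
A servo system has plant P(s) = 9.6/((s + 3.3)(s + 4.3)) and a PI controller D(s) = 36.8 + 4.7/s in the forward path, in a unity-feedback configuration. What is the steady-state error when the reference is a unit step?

The open loop D(s)P(s) has a pole at the origin (type 1), so the static position error constant is infinite and e_ss = 1/(1+∞) = 0.

0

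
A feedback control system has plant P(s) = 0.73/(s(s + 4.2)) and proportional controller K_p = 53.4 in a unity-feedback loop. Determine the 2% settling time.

Closed-loop characteristic equation: s² + 4.2s + 38.98 = 0, so ω_n = 6.244 rad/s and ζ = 4.2/(2·6.244) = 0.3363.
2% settling time T_s ≈ 4/(ζω_n) = 4/2.1 = 1.9 s.

T_s ≈ 1.9 s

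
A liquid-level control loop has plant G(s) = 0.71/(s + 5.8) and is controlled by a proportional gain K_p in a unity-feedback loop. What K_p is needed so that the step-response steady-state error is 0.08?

Steady-state error for a unit step on this type-0 loop is 1/(1 + K_p·G(0)).
G(0) = 0.1224. Require 1/(1 + K_p·0.1224) = 0.08, so 1 + 0.1224·K_p = 12.5.
K_p = (12.5 − 1)/0.1224 = 93.9.

K_p = 93.9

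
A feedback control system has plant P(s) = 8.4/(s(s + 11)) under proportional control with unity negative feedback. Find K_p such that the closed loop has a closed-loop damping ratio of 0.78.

K_p = 5.92

Closed-loop characteristic equation: s² + 11s + K_p·8.4 = 0.
So ω_n = √(8.4K_p) and 2ζω_n = 11, giving ζ = 11/(2√(8.4K_p)).
Setting ζ = 0.78: √(8.4K_p) = 11/(2·0.78) = 7.051, so K_p = 49.72/8.4 = 5.92.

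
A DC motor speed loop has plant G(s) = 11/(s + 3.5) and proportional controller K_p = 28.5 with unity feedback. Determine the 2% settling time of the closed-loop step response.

T_s ≈ 0.0126 s

Closed-loop transfer function: T(s) = K_p·G(s)/(1 + K_p·G(s)) = 313.5/(s + 3.5 + 313.5) = 313.5/(s + 317).
Time constant τ = 1/317 = 0.003155 s, so the 2% settling time is about 4τ = 0.0126 s.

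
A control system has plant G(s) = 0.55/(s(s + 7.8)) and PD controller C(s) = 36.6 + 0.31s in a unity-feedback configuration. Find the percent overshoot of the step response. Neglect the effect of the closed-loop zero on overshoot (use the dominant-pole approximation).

0.23%

Forward path: (36.6 + 0.31s)·0.55/(s(s+7.8)). The closed-loop characteristic equation is s² + (7.8 + 0.55·0.31)s + 0.55·36.6 = 0.
That is s² + 7.97s + 20.13 = 0, so ω_n = 4.487 rad/s and ζ = 7.97/(2·4.487) = 0.8882.
%OS = 100·exp(−πζ/√(1−ζ²)) = 0.23%.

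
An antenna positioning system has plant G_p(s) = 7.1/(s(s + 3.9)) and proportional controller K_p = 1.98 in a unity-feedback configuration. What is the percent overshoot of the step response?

14.8%

The closed-loop denominator s² + 3.9s + 14.06 gives ω_n = √14.06 = 3.749 and ζ = 3.9/(2ω_n) = 0.5201.
%OS = 100·exp(−πζ/√(1−ζ²)) = 100·exp(−π·0.5201/√0.7295) = 14.8%.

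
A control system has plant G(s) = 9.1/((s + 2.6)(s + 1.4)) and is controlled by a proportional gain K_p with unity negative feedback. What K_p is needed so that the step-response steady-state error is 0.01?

K_p = 39.6

Steady-state error for a unit step on this type-0 loop is 1/(1 + K_p·G(0)).
G(0) = 2.5. Require 1/(1 + K_p·2.5) = 0.01, so 1 + 2.5·K_p = 100.
K_p = (100 − 1)/2.5 = 39.6.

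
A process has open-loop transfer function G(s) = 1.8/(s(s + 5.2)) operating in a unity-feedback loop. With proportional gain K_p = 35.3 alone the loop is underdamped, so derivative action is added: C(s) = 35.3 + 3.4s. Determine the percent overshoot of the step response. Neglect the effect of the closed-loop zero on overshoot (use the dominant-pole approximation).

Forward path: (35.3 + 3.4s)·1.8/(s(s+5.2)). The closed-loop characteristic equation is s² + (5.2 + 1.8·3.4)s + 1.8·35.3 = 0.
That is s² + 11.32s + 63.54 = 0, so ω_n = 7.971 rad/s and ζ = 11.32/(2·7.971) = 0.7101.
%OS = 100·exp(−πζ/√(1−ζ²)) = 4.21%.

4.21%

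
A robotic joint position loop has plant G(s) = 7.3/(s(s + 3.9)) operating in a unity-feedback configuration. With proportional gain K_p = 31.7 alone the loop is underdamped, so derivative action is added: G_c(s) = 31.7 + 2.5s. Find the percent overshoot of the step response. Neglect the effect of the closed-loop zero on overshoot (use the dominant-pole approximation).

Forward path: (31.7 + 2.5s)·7.3/(s(s+3.9)). The closed-loop characteristic equation is s² + (3.9 + 7.3·2.5)s + 7.3·31.7 = 0.
That is s² + 22.15s + 231.4 = 0, so ω_n = 15.21 rad/s and ζ = 22.15/(2·15.21) = 0.728.
%OS = 100·exp(−πζ/√(1−ζ²)) = 3.56%.

3.56%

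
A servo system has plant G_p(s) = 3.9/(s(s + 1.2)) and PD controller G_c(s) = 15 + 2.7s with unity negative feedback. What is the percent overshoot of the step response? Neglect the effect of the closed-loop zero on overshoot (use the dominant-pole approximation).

2.34%

Forward path: (15 + 2.7s)·3.9/(s(s+1.2)). The closed-loop characteristic equation is s² + (1.2 + 3.9·2.7)s + 3.9·15 = 0.
That is s² + 11.73s + 58.5 = 0, so ω_n = 7.649 rad/s and ζ = 11.73/(2·7.649) = 0.7668.
%OS = 100·exp(−πζ/√(1−ζ²)) = 2.34%.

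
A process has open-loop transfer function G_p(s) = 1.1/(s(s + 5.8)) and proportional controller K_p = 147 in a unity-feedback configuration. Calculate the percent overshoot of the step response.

47.9%

Closed-loop characteristic equation: s² + 5.8s + 161.7 = 0, so ω_n = 12.72 rad/s and ζ = 5.8/(2·12.72) = 0.2281.
%OS = 100·exp(−πζ/√(1−ζ²)) = 100·exp(−π·0.2281/√0.948) = 47.9%.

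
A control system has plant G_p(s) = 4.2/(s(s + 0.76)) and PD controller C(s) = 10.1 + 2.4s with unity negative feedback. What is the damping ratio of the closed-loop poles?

ζ = 0.832

Forward path: (10.1 + 2.4s)·4.2/(s(s+0.76)). The closed-loop characteristic equation is s² + (0.76 + 4.2·2.4)s + 4.2·10.1 = 0.
That is s² + 10.84s + 42.42 = 0, so ω_n = 6.513 rad/s and ζ = 10.84/(2·6.513) = 0.8322.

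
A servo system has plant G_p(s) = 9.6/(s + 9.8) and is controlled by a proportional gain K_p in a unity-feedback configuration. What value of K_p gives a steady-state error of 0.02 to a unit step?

For a type-0 loop with proportional control, e_ss = 1/(1 + K_p·G_p(0)).
G_p(0) = 0.9796. Require 1/(1 + K_p·0.9796) = 0.02, so 1 + 0.9796·K_p = 50.
K_p = (50 − 1)/0.9796 = 50.

K_p = 50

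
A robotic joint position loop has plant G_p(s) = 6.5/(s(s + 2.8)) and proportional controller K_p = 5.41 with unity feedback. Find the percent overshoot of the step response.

46.6%

Closed-loop characteristic equation: s² + 2.8s + 35.16 = 0, so ω_n = 5.93 rad/s and ζ = 2.8/(2·5.93) = 0.2361.
%OS = 100·exp(−πζ/√(1−ζ²)) = 100·exp(−π·0.2361/√0.9443) = 46.6%.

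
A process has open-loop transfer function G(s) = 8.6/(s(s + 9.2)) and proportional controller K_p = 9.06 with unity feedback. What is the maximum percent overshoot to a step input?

Closed-loop characteristic equation: s² + 9.2s + 77.92 = 0, so ω_n = 8.827 rad/s and ζ = 9.2/(2·8.827) = 0.5211.
%OS = 100·exp(−πζ/√(1−ζ²)) = 100·exp(−π·0.5211/√0.7284) = 14.7%.

14.7%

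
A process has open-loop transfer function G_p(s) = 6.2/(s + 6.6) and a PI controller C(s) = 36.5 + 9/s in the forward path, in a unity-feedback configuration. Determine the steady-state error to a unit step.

0

The open loop C(s)G_p(s) has a pole at the origin (type 1), so the static position error constant is infinite and e_ss = 1/(1+∞) = 0.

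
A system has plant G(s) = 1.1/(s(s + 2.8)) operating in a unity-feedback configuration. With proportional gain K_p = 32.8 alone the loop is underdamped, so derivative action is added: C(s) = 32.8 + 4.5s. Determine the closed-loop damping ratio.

Forward path: (32.8 + 4.5s)·1.1/(s(s+2.8)). The closed-loop characteristic equation is s² + (2.8 + 1.1·4.5)s + 1.1·32.8 = 0.
That is s² + 7.75s + 36.08 = 0, so ω_n = 6.007 rad/s and ζ = 7.75/(2·6.007) = 0.6451.

ζ = 0.645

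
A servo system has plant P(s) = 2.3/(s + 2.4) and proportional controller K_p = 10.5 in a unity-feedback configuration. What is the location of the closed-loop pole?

Closed-loop transfer function: T(s) = K_p·P(s)/(1 + K_p·P(s)) = 24.15/(s + 2.4 + 24.15) = 24.15/(s + 26.55).
The closed-loop pole is at s = −26.55.

s = -26.55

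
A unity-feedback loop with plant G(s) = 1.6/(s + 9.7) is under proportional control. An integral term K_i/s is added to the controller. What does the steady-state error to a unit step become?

0

The integrator makes K_pos = lim_{s→0} C(s)G(s) infinite, so e_ss = 1/(1+K_pos) = 0.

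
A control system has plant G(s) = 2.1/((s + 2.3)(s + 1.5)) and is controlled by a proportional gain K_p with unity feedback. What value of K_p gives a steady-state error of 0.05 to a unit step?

K_p = 31.2

The loop is type 0, so e_ss(step) = 1/(1 + K_pos) with K_pos = K_p·G(0).
G(0) = 0.6087. Require 1/(1 + K_p·0.6087) = 0.05, so 1 + 0.6087·K_p = 20.
K_p = (20 − 1)/0.6087 = 31.2.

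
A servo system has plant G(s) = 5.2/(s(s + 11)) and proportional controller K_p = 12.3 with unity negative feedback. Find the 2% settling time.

The closed-loop denominator s² + 11s + 63.96 gives ω_n = √63.96 = 7.997 and ζ = 11/(2ω_n) = 0.6877.
2% settling time T_s ≈ 4/(ζω_n) = 4/5.5 = 0.727 s.

T_s ≈ 0.727 s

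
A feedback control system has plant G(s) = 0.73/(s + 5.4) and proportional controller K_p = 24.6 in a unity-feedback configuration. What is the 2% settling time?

Closed-loop transfer function: T(s) = K_p·G(s)/(1 + K_p·G(s)) = 17.96/(s + 5.4 + 17.96) = 17.96/(s + 23.36).
Time constant τ = 1/23.36 = 0.04281 s, so the 2% settling time is about 4τ = 0.171 s.

T_s ≈ 0.171 s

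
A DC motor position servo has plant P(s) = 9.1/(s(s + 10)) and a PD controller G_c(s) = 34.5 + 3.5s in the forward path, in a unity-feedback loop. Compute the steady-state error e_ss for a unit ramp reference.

0.0319

The loop has one pole at the origin (type 1). Velocity error constant K_v = lim_{s→0} s·G_c(s)P(s) = 34.5·9.1/10 = 31.39.
Steady-state error to a unit ramp: e_ss = 1/K_v = 0.0319.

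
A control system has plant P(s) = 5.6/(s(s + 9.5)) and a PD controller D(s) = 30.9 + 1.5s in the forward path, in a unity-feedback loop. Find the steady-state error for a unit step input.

The open loop D(s)P(s) has a pole at the origin (type 1), so the static position error constant is infinite and e_ss = 1/(1+∞) = 0.

0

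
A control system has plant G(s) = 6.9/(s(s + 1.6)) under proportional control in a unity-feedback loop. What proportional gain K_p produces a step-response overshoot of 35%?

K_p = 0.923

From %OS = 100·exp(−πζ/√(1−ζ²)) = 35%, ζ = −ln(0.35)/√(π²+ln²(0.35)) = 0.3169.
Characteristic equation s² + 1.6s + 6.9K_p = 0 gives ζ = 1.6/(2√(6.9K_p)).
Setting ζ = 0.3169: √(6.9K_p) = 1.6/(2·0.3169) = 2.524, so K_p = 6.371/6.9 = 0.923.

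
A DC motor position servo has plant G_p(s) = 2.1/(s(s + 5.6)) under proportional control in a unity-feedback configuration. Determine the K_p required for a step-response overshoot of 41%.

K_p = 50.1

From %OS = 100·exp(−πζ/√(1−ζ²)) = 41%, ζ = −ln(0.41)/√(π²+ln²(0.41)) = 0.273.
Characteristic equation s² + 5.6s + 2.1K_p = 0 gives ζ = 5.6/(2√(2.1K_p)).
Setting ζ = 0.273: √(2.1K_p) = 5.6/(2·0.273) = 10.26, so K_p = 105.2/2.1 = 50.1.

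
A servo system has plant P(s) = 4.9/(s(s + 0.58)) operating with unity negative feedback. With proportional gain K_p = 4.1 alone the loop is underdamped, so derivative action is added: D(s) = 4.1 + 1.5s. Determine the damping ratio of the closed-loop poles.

Forward path: (4.1 + 1.5s)·4.9/(s(s+0.58)). The closed-loop characteristic equation is s² + (0.58 + 4.9·1.5)s + 4.9·4.1 = 0.
That is s² + 7.93s + 20.09 = 0, so ω_n = 4.482 rad/s and ζ = 7.93/(2·4.482) = 0.8846.

ζ = 0.885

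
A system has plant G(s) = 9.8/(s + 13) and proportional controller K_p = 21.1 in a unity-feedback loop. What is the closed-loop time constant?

Closed-loop transfer function: T(s) = K_p·G(s)/(1 + K_p·G(s)) = 206.8/(s + 13 + 206.8) = 206.8/(s + 219.8).
Time constant τ = 1/219.8 = 0.00455 s.

τ = 0.00455 s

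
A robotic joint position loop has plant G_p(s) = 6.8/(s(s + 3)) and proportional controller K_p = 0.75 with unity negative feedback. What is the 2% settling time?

T_s ≈ 2.67 s

From 1 + K_pG_p(s) = 0: s² + 3s + 5.1 = 0 ⇒ ω_n = 2.258, ζ = 0.6642.
2% settling time T_s ≈ 4/(ζω_n) = 4/1.5 = 2.67 s.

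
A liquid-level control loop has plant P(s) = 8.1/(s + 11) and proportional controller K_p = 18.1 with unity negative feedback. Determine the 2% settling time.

Closed-loop transfer function: T(s) = K_p·P(s)/(1 + K_p·P(s)) = 146.6/(s + 11 + 146.6) = 146.6/(s + 157.6).
Time constant τ = 1/157.6 = 0.006345 s, so the 2% settling time is about 4τ = 0.0254 s.

T_s ≈ 0.0254 s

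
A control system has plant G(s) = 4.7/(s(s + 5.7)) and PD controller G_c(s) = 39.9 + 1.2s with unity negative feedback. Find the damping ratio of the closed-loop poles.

ζ = 0.414

Forward path: (39.9 + 1.2s)·4.7/(s(s+5.7)). The closed-loop characteristic equation is s² + (5.7 + 4.7·1.2)s + 4.7·39.9 = 0.
That is s² + 11.34s + 187.5 = 0, so ω_n = 13.69 rad/s and ζ = 11.34/(2·13.69) = 0.414.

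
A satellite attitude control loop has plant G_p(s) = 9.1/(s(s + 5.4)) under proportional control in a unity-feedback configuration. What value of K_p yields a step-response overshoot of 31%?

From %OS = 100·exp(−πζ/√(1−ζ²)) = 31%, ζ = −ln(0.31)/√(π²+ln²(0.31)) = 0.3493.
Characteristic equation s² + 5.4s + 9.1K_p = 0 gives ζ = 5.4/(2√(9.1K_p)).
Setting ζ = 0.3493: √(9.1K_p) = 5.4/(2·0.3493) = 7.729, so K_p = 59.74/9.1 = 6.57.

K_p = 6.57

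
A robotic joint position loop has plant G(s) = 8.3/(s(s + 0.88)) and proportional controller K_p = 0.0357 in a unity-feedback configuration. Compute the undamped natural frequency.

ω_n = 0.544 rad/s

1 + K_p·G(s) = 0 gives s² + 0.88s + 0.2963 = 0.
Matching s² + 2ζω_n s + ω_n²: ω_n = √0.2963 = 0.5443 rad/s and 2ζω_n = 0.88, so ζ = 0.88/(2·0.5443) = 0.808.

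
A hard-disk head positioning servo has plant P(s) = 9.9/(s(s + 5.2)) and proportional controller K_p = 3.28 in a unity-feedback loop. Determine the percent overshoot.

The closed-loop denominator s² + 5.2s + 32.47 gives ω_n = √32.47 = 5.698 and ζ = 5.2/(2ω_n) = 0.4563.
%OS = 100·exp(−πζ/√(1−ζ²)) = 100·exp(−π·0.4563/√0.7918) = 20%.

20%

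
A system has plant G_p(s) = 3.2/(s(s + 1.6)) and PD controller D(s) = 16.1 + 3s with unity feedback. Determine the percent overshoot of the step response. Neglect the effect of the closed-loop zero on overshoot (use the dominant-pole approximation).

Forward path: (16.1 + 3s)·3.2/(s(s+1.6)). The closed-loop characteristic equation is s² + (1.6 + 3.2·3)s + 3.2·16.1 = 0.
That is s² + 11.2s + 51.52 = 0, so ω_n = 7.178 rad/s and ζ = 11.2/(2·7.178) = 0.7802.
%OS = 100·exp(−πζ/√(1−ζ²)) = 1.99%.

1.99%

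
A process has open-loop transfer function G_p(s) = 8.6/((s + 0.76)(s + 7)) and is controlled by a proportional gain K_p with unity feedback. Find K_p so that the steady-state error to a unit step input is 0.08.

K_p = 7.11

The loop is type 0, so e_ss(step) = 1/(1 + K_pos) with K_pos = K_p·G_p(0).
G_p(0) = 1.617. Require 1/(1 + K_p·1.617) = 0.08, so 1 + 1.617·K_p = 12.5.
K_p = (12.5 − 1)/1.617 = 7.11.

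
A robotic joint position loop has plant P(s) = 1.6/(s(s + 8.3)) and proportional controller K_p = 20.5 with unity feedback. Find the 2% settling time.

T_s ≈ 0.964 s

The closed-loop denominator s² + 8.3s + 32.8 gives ω_n = √32.8 = 5.727 and ζ = 8.3/(2ω_n) = 0.7246.
2% settling time T_s ≈ 4/(ζω_n) = 4/4.15 = 0.964 s.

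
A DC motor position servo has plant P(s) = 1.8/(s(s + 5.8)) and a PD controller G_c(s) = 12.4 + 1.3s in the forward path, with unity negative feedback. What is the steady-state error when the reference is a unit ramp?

The loop has one pole at the origin (type 1). Velocity error constant K_v = lim_{s→0} s·G_c(s)P(s) = 12.4·1.8/5.8 = 3.848.
Steady-state error to a unit ramp: e_ss = 1/K_v = 0.26.

0.26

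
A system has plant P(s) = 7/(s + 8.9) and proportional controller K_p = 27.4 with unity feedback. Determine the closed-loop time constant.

τ = 0.00498 s

Closed-loop transfer function: T(s) = K_p·P(s)/(1 + K_p·P(s)) = 191.8/(s + 8.9 + 191.8) = 191.8/(s + 200.7).
Time constant τ = 1/200.7 = 0.00498 s.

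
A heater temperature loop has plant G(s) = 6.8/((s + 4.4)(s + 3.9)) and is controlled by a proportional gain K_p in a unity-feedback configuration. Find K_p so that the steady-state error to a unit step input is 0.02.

K_p = 124

Steady-state error for a unit step on this type-0 loop is 1/(1 + K_p·G(0)).
G(0) = 0.3963. Require 1/(1 + K_p·0.3963) = 0.02, so 1 + 0.3963·K_p = 50.
K_p = (50 − 1)/0.3963 = 124.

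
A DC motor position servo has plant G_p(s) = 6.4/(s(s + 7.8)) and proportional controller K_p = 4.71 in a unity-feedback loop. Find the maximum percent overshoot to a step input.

The closed-loop denominator s² + 7.8s + 30.14 gives ω_n = √30.14 = 5.49 and ζ = 7.8/(2ω_n) = 0.7103.
%OS = 100·exp(−πζ/√(1−ζ²)) = 100·exp(−π·0.7103/√0.4954) = 4.2%.

4.2%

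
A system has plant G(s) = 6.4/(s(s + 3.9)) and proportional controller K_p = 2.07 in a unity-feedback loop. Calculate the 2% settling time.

Closed-loop characteristic equation: s² + 3.9s + 13.25 = 0, so ω_n = 3.64 rad/s and ζ = 3.9/(2·3.64) = 0.5357.
2% settling time T_s ≈ 4/(ζω_n) = 4/1.95 = 2.05 s.

T_s ≈ 2.05 s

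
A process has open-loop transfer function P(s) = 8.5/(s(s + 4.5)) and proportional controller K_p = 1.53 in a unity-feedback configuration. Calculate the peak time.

T_p = 1.11 s

Closed-loop characteristic equation: s² + 4.5s + 13.01 = 0, so ω_n = 3.606 rad/s and ζ = 4.5/(2·3.606) = 0.6239.
Damped frequency ω_d = ω_n√(1−ζ²) = 2.818 rad/s, so peak time T_p = π/ω_d = 1.11 s.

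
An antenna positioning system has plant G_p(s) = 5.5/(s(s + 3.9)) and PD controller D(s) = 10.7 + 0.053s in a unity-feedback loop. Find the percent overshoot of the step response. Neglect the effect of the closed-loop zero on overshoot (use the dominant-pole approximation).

Forward path: (10.7 + 0.053s)·5.5/(s(s+3.9)). The closed-loop characteristic equation is s² + (3.9 + 5.5·0.053)s + 5.5·10.7 = 0.
That is s² + 4.191s + 58.85 = 0, so ω_n = 7.671 rad/s and ζ = 4.191/(2·7.671) = 0.2732.
%OS = 100·exp(−πζ/√(1−ζ²)) = 41%.

41%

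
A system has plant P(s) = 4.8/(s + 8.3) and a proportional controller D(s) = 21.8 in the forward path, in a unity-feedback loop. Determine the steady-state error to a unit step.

The loop is type 0. Static position error constant K_pos = D(0)·P(0) = 21.8·0.5783 = 12.61.
Steady-state error to a unit step: e_ss = 1/(1+K_pos) = 1/13.61 = 0.0735.

0.0735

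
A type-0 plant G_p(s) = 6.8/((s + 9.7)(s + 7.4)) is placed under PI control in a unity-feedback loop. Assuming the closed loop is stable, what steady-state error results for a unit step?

0

The PI controller's integrator makes the forward path type 1, so e_ss to a step is zero.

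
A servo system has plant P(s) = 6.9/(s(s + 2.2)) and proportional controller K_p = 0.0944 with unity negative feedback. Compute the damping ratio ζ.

ζ = 1.36

With unity feedback the closed-loop characteristic equation is s² + 2.2s + 0.0944·6.9 = s² + 2.2s + 0.6514 = 0.
So ω_n² = 0.6514 ⇒ ω_n = 0.8071 rad/s, and ζ = 2.2/(2ω_n) = 1.36.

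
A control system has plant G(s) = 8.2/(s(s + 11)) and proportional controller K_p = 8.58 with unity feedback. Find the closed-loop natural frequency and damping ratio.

ω_n = 8.39 rad/s, ζ = 0.656

The closed-loop denominator is s(s+11) + 8.58·8.2 = s² + 11s + 70.36.
So ω_n² = 70.36 ⇒ ω_n = 8.388 rad/s, and ζ = 11/(2ω_n) = 0.656.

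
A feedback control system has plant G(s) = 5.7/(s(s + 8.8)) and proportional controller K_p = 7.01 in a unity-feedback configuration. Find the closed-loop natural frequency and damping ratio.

ω_n = 6.32 rad/s, ζ = 0.696

1 + K_p·G(s) = 0 gives s² + 8.8s + 39.96 = 0.
Matching s² + 2ζω_n s + ω_n²: ω_n = √39.96 = 6.321 rad/s and 2ζω_n = 8.8, so ζ = 8.8/(2·6.321) = 0.696.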